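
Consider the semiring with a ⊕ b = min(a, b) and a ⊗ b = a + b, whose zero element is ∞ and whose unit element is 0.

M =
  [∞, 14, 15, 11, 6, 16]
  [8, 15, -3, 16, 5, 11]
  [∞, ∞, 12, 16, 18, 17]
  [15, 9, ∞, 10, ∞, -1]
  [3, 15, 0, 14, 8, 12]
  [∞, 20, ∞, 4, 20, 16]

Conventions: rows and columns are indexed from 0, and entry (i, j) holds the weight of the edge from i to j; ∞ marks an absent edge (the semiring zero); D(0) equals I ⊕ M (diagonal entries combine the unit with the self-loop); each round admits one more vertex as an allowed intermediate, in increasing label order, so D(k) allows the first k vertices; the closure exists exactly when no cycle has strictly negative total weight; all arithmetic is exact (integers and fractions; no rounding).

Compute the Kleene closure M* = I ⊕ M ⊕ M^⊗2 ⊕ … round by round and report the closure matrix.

D(0):
  [0, 14, 15, 11, 6, 16]
  [8, 0, -3, 16, 5, 11]
  [∞, ∞, 0, 16, 18, 17]
  [15, 9, ∞, 0, ∞, -1]
  [3, 15, 0, 14, 0, 12]
  [∞, 20, ∞, 4, 20, 0]
D(1):
  [0, 14, 15, 11, 6, 16]
  [8, 0, -3, 16, 5, 11]
  [∞, ∞, 0, 16, 18, 17]
  [15, 9, 30, 0, 21, -1]
  [3, 15, 0, 14, 0, 12]
  [∞, 20, ∞, 4, 20, 0]
D(2):
  [0, 14, 11, 11, 6, 16]
  [8, 0, -3, 16, 5, 11]
  [∞, ∞, 0, 16, 18, 17]
  [15, 9, 6, 0, 14, -1]
  [3, 15, 0, 14, 0, 12]
  [28, 20, 17, 4, 20, 0]
D(3):
  [0, 14, 11, 11, 6, 16]
  [8, 0, -3, 13, 5, 11]
  [∞, ∞, 0, 16, 18, 17]
  [15, 9, 6, 0, 14, -1]
  [3, 15, 0, 14, 0, 12]
  [28, 20, 17, 4, 20, 0]
D(4):
  [0, 14, 11, 11, 6, 10]
  [8, 0, -3, 13, 5, 11]
  [31, 25, 0, 16, 18, 15]
  [15, 9, 6, 0, 14, -1]
  [3, 15, 0, 14, 0, 12]
  [19, 13, 10, 4, 18, 0]
D(5):
  [0, 14, 6, 11, 6, 10]
  [8, 0, -3, 13, 5, 11]
  [21, 25, 0, 16, 18, 15]
  [15, 9, 6, 0, 14, -1]
  [3, 15, 0, 14, 0, 12]
  [19, 13, 10, 4, 18, 0]
D(6):
  [0, 14, 6, 11, 6, 10]
  [8, 0, -3, 13, 5, 11]
  [21, 25, 0, 16, 18, 15]
  [15, 9, 6, 0, 14, -1]
  [3, 15, 0, 14, 0, 12]
  [19, 13, 10, 4, 18, 0]
Answer: M* = [[0, 14, 6, 11, 6, 10], [8, 0, -3, 13, 5, 11], [21, 25, 0, 16, 18, 15], [15, 9, 6, 0, 14, -1], [3, 15, 0, 14, 0, 12], [19, 13, 10, 4, 18, 0]]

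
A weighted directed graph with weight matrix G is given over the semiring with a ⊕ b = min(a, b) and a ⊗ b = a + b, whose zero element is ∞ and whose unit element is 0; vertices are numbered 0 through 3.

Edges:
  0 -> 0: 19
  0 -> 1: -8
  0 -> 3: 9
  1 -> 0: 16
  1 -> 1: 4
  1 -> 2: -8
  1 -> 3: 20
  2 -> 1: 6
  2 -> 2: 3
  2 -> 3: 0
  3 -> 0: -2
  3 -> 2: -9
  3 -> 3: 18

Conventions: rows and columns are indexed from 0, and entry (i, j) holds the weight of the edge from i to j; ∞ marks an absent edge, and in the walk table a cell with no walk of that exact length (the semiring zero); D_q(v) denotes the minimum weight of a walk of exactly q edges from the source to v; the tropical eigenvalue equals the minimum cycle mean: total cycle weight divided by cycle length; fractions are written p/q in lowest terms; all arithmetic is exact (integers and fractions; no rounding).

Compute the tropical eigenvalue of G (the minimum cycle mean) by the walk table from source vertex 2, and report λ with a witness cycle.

q=0: [∞, ∞, 0, ∞]
q=1: [∞, 6, 3, 0]
q=2: [-2, 9, -9, 3]
q=3: [1, -10, -6, -9]
q=4: [-11, -7, -18, -6]
Optimal cycle mean attained by: cycle 0->1->2->3->0, total (-8) + (-8) + 0 + (-2), length 4.
Answer: λ = -9/2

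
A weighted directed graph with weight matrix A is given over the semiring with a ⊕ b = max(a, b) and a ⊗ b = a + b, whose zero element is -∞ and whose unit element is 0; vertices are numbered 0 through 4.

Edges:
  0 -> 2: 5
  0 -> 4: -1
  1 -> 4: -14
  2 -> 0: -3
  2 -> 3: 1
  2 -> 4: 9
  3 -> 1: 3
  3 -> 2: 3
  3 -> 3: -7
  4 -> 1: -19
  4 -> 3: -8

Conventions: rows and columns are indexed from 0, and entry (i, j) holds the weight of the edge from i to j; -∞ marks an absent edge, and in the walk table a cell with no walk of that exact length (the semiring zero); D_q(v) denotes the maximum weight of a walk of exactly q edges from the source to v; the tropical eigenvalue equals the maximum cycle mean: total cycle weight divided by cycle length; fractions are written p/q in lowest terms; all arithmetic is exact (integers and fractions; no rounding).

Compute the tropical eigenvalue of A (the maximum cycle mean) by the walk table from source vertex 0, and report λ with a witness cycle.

q=0: [0, -∞, -∞, -∞, -∞]
q=1: [-∞, -∞, 5, -∞, -1]
q=2: [2, -20, -∞, 6, 14]
q=3: [-∞, 9, 9, 6, 1]
q=4: [6, 9, 9, 10, 18]
q=5: [6, 13, 13, 10, 18]
Optimal cycle mean attained by: cycle 2->3->2, total 1 + 3, length 2.
Answer: λ = 2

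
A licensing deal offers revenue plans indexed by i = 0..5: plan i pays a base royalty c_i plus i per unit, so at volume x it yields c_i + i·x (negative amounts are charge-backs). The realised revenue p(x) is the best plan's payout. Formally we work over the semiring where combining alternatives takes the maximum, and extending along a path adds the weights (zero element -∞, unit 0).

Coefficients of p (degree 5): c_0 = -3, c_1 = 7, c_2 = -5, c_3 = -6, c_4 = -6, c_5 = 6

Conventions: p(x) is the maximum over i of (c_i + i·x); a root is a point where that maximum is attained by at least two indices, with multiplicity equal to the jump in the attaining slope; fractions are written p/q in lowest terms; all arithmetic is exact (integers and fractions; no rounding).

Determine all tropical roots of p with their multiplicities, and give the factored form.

hull edge (i=0, c=-3) to (i=1, c=7): slope 10, span 1
hull edge (i=1, c=7) to (i=5, c=6): slope -1/4, span 4
Factored form: p(x) = 6 ⊗ (x ⊕ (-10)) ⊗ (x ⊕ 1/4) ⊗ (x ⊕ 1/4) ⊗ (x ⊕ 1/4) ⊗ (x ⊕ 1/4)
Answer: roots = -10 (mult 1), 1/4 (mult 4)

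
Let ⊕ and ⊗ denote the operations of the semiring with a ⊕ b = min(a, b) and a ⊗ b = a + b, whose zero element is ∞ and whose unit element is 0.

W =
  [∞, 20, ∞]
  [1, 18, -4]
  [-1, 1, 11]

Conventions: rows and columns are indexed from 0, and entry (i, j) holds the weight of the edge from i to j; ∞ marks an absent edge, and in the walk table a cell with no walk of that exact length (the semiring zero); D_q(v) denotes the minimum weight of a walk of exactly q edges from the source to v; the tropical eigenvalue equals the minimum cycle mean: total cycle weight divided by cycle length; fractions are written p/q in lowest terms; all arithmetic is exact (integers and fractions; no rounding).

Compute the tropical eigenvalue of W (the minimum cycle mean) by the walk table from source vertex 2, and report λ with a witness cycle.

q=0: [∞, ∞, 0]
q=1: [-1, 1, 11]
q=2: [2, 12, -3]
q=3: [-4, -2, 8]
Optimal cycle mean attained by: cycle 1->2->1, total (-4) + 1, length 2.
Answer: λ = -3/2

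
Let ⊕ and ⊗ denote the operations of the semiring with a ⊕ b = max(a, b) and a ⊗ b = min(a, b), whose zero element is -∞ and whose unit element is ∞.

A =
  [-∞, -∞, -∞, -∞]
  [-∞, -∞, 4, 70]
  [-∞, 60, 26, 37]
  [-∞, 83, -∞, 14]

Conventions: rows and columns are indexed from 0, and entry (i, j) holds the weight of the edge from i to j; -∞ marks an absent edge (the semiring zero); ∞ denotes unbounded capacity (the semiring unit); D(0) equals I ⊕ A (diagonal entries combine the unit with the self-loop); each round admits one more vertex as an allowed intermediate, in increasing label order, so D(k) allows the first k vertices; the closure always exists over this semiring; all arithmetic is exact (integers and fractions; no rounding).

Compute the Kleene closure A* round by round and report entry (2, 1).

D(0):
  [∞, -∞, -∞, -∞]
  [-∞, ∞, 4, 70]
  [-∞, 60, ∞, 37]
  [-∞, 83, -∞, ∞]
D(1):
  [∞, -∞, -∞, -∞]
  [-∞, ∞, 4, 70]
  [-∞, 60, ∞, 37]
  [-∞, 83, -∞, ∞]
D(2):
  [∞, -∞, -∞, -∞]
  [-∞, ∞, 4, 70]
  [-∞, 60, ∞, 60]
  [-∞, 83, 4, ∞]
D(3):
  [∞, -∞, -∞, -∞]
  [-∞, ∞, 4, 70]
  [-∞, 60, ∞, 60]
  [-∞, 83, 4, ∞]
D(4):
  [∞, -∞, -∞, -∞]
  [-∞, ∞, 4, 70]
  [-∞, 60, ∞, 60]
  [-∞, 83, 4, ∞]
Answer: A*[2][1] = 60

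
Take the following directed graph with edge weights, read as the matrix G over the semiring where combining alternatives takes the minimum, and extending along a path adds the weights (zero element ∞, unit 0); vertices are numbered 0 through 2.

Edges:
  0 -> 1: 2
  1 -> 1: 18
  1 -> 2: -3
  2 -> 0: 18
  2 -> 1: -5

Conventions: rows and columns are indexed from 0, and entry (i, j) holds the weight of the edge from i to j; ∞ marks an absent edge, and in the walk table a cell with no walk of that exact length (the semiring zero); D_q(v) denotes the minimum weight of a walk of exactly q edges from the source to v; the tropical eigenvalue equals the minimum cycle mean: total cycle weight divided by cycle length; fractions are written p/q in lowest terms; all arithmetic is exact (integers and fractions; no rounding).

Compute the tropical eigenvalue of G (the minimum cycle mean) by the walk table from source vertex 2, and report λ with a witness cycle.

q=0: [∞, ∞, 0]
q=1: [18, -5, ∞]
q=2: [∞, 13, -8]
q=3: [10, -13, 10]
Optimal cycle mean attained by: cycle 1->2->1, total (-3) + (-5), length 2.
Answer: λ = -4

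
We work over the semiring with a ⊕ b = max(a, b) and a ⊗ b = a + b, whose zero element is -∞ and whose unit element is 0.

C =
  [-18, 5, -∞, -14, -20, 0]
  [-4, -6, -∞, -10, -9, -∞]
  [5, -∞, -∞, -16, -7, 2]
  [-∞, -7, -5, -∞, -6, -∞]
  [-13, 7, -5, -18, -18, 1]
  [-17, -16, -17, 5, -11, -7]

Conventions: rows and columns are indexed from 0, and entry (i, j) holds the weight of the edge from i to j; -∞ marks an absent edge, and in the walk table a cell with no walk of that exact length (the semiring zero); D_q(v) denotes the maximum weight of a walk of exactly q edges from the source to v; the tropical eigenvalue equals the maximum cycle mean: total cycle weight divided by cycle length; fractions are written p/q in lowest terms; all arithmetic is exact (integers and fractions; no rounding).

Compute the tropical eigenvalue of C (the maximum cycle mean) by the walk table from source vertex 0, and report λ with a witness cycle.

q=0: [0, -∞, -∞, -∞, -∞, -∞]
q=1: [-18, 5, -∞, -14, -20, 0]
q=2: [1, -1, -17, 5, -4, -7]
q=3: [-5, 6, 0, -2, -1, 1]
q=4: [5, 6, -6, 6, -3, 2]
q=5: [2, 10, 1, 7, 0, 5]
q=6: [6, 7, 2, 10, 1, 3]
Optimal cycle mean attained by: cycle 0->5->3->2->0, total 0 + 5 + (-5) + 5, length 4.
Answer: λ = 5/4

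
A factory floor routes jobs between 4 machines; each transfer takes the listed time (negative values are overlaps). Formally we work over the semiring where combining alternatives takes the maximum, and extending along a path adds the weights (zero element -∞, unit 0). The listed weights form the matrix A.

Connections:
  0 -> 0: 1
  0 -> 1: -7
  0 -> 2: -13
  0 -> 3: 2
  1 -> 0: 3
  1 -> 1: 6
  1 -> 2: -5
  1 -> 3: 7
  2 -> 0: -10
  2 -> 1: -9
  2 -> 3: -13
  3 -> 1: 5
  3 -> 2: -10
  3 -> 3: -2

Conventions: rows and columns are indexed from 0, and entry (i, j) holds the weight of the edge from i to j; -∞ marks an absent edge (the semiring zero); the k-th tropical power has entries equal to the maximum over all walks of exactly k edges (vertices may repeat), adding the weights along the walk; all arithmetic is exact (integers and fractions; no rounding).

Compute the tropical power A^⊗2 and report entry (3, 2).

A^⊗2:
  [2, 7, -8, 3]
  [9, 12, 1, 13]
  [-6, -3, -14, -2]
  [8, 11, 0, 12]
Key observation: the optimum is the walk 3->1->2, with weight 5 + (-5) = 0.
Optimal value attained by: walk 3->1->2.
Answer: (A^⊗2)[3][2] = 0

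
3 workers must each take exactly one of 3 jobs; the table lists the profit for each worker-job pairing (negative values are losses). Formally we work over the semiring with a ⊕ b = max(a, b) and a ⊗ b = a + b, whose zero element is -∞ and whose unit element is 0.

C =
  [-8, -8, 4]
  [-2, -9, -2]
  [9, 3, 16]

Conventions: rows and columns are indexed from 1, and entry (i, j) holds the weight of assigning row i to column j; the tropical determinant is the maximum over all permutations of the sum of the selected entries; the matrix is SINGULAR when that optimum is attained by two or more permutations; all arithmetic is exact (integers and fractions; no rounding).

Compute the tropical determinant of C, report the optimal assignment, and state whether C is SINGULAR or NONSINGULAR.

σ = (1, 2, 3): (-8) + (-9) + 16 = -1
σ = (1, 3, 2): (-8) + (-2) + 3 = -7
σ = (2, 1, 3): (-8) + (-2) + 16 = 6
σ = (2, 3, 1): (-8) + (-2) + 9 = -1
σ = (3, 1, 2): 4 + (-2) + 3 = 5
σ = (3, 2, 1): 4 + (-9) + 9 = 4
Optimal value attained by: σ = (2, 1, 3).
Answer: det⊕(C) = 6; verdict: NONSINGULAR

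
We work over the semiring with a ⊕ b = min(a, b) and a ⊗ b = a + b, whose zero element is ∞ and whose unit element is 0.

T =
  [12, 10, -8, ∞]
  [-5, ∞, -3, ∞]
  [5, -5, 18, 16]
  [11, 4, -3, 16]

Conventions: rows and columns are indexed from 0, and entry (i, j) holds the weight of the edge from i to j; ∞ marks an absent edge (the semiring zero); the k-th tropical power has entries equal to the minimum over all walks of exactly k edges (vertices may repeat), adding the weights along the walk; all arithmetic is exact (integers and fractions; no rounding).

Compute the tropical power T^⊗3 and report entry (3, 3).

T^⊗2:
  [-3, -13, 4, 8]
  [2, -8, -13, 13]
  [-10, 13, -8, 32]
  [-1, -8, 1, 13]
T^⊗3:
  [-18, -1, -16, 20]
  [-13, -18, -11, 3]
  [-3, -13, -18, 8]
  [-13, -4, -11, 17]
Key observation: the optimum is the walk 3->1->2->3, with weight 4 + (-3) + 16 = 17.
Optimal value attained by: walk 3->1->2->3.
Answer: (T^⊗3)[3][3] = 17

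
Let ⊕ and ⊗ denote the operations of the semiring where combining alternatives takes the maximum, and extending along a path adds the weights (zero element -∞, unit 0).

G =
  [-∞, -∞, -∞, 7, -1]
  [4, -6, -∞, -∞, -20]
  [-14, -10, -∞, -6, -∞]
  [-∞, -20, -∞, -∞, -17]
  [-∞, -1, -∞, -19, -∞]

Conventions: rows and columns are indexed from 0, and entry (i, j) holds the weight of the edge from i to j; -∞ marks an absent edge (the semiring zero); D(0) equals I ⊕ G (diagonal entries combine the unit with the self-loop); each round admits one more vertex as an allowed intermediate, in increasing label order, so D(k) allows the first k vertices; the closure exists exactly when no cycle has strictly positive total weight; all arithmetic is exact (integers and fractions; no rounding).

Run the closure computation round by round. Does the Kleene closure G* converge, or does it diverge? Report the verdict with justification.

D(0):
  [0, -∞, -∞, 7, -1]
  [4, 0, -∞, -∞, -20]
  [-14, -10, 0, -6, -∞]
  [-∞, -20, -∞, 0, -17]
  [-∞, -1, -∞, -19, 0]
D(1):
  [0, -∞, -∞, 7, -1]
  [4, 0, -∞, 11, 3]
  [-14, -10, 0, -6, -15]
  [-∞, -20, -∞, 0, -17]
  [-∞, -1, -∞, -19, 0]
Detection: at round 2, diagonal entry (4, 4) turns strictly positive.
Key observation: the cycle 4->1->0->4 has total weight (-1) + 4 + (-1), which is strictly positive.
Answer: DIVERGES — positive cycle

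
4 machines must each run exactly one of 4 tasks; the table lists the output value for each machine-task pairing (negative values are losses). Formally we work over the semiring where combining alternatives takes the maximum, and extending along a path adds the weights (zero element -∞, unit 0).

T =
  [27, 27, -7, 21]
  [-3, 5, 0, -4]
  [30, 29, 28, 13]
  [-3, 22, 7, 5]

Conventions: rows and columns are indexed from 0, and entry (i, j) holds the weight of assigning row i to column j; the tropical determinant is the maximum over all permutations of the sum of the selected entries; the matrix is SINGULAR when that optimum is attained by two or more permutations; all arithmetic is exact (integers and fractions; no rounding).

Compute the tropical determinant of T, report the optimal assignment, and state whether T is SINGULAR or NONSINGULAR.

σ = (0, 1, 2, 3): 27 + 5 + 28 + 5 = 65
σ = (0, 1, 3, 2): 27 + 5 + 13 + 7 = 52
σ = (0, 2, 1, 3): 27 + 0 + 29 + 5 = 61
σ = (0, 2, 3, 1): 27 + 0 + 13 + 22 = 62
σ = (0, 3, 1, 2): 27 + (-4) + 29 + 7 = 59
σ = (0, 3, 2, 1): 27 + (-4) + 28 + 22 = 73
σ = (1, 0, 2, 3): 27 + (-3) + 28 + 5 = 57
σ = (1, 0, 3, 2): 27 + (-3) + 13 + 7 = 44
σ = (1, 2, 0, 3): 27 + 0 + 30 + 5 = 62
σ = (1, 2, 3, 0): 27 + 0 + 13 + (-3) = 37
σ = (1, 3, 0, 2): 27 + (-4) + 30 + 7 = 60
σ = (1, 3, 2, 0): 27 + (-4) + 28 + (-3) = 48
σ = (2, 0, 1, 3): (-7) + (-3) + 29 + 5 = 24
σ = (2, 0, 3, 1): (-7) + (-3) + 13 + 22 = 25
σ = (2, 1, 0, 3): (-7) + 5 + 30 + 5 = 33
σ = (2, 1, 3, 0): (-7) + 5 + 13 + (-3) = 8
σ = (2, 3, 0, 1): (-7) + (-4) + 30 + 22 = 41
σ = (2, 3, 1, 0): (-7) + (-4) + 29 + (-3) = 15
σ = (3, 0, 1, 2): 21 + (-3) + 29 + 7 = 54
σ = (3, 0, 2, 1): 21 + (-3) + 28 + 22 = 68
σ = (3, 1, 0, 2): 21 + 5 + 30 + 7 = 63
σ = (3, 1, 2, 0): 21 + 5 + 28 + (-3) = 51
σ = (3, 2, 0, 1): 21 + 0 + 30 + 22 = 73
σ = (3, 2, 1, 0): 21 + 0 + 29 + (-3) = 47
Optimal value attained by: σ = (0, 3, 2, 1).
Answer: det⊕(T) = 73; verdict: SINGULAR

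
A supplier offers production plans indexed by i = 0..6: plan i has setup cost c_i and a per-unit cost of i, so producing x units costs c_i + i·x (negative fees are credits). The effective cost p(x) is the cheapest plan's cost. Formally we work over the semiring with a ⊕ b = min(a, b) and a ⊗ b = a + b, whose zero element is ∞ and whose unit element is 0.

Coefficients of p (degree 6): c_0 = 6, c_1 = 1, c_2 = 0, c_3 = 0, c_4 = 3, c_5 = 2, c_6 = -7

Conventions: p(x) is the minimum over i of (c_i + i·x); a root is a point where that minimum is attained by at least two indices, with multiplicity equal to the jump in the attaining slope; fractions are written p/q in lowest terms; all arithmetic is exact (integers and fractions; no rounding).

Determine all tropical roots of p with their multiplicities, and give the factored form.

hull edge (i=0, c=6) to (i=1, c=1): slope -5, span 1
hull edge (i=1, c=1) to (i=6, c=-7): slope -8/5, span 5
Factored form: p(x) = -7 ⊗ (x ⊕ 8/5) ⊗ (x ⊕ 8/5) ⊗ (x ⊕ 8/5) ⊗ (x ⊕ 8/5) ⊗ (x ⊕ 8/5) ⊗ (x ⊕ 5)
Answer: roots = 8/5 (mult 5), 5 (mult 1)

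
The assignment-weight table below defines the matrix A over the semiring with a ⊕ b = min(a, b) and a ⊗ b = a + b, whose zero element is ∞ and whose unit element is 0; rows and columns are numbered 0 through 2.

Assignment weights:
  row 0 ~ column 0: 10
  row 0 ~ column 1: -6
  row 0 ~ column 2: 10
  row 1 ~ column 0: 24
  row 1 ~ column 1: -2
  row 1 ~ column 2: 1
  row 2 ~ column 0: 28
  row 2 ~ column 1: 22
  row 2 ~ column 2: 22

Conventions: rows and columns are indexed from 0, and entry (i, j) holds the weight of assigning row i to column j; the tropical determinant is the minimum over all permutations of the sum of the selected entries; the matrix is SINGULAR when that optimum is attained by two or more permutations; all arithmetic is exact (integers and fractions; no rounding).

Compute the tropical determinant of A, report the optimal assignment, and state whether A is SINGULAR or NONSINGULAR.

σ = (0, 1, 2): 10 + (-2) + 22 = 30
σ = (0, 2, 1): 10 + 1 + 22 = 33
σ = (1, 0, 2): (-6) + 24 + 22 = 40
σ = (1, 2, 0): (-6) + 1 + 28 = 23
σ = (2, 0, 1): 10 + 24 + 22 = 56
σ = (2, 1, 0): 10 + (-2) + 28 = 36
Optimal value attained by: σ = (1, 2, 0).
Answer: det⊕(A) = 23; verdict: NONSINGULAR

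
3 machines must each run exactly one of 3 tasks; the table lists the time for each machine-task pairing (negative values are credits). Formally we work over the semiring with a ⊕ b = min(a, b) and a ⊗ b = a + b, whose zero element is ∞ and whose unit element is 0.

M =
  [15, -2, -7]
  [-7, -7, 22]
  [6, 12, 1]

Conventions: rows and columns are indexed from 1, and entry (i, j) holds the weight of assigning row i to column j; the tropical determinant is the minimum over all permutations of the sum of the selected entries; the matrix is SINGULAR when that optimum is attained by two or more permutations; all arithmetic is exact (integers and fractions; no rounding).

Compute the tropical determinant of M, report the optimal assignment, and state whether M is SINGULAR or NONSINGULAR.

σ = (1, 2, 3): 15 + (-7) + 1 = 9
σ = (1, 3, 2): 15 + 22 + 12 = 49
σ = (2, 1, 3): (-2) + (-7) + 1 = -8
σ = (2, 3, 1): (-2) + 22 + 6 = 26
σ = (3, 1, 2): (-7) + (-7) + 12 = -2
σ = (3, 2, 1): (-7) + (-7) + 6 = -8
Optimal value attained by: σ = (2, 1, 3).
Answer: det⊕(M) = -8; verdict: SINGULAR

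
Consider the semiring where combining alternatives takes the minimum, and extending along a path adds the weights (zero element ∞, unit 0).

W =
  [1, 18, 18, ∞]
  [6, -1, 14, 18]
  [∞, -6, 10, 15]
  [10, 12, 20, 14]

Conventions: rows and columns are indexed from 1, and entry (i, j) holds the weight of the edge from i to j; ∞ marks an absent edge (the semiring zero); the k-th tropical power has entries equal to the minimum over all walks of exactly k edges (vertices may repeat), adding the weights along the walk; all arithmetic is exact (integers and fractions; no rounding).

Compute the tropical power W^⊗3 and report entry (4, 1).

W^⊗2:
  [2, 12, 19, 33]
  [5, -2, 13, 17]
  [0, -7, 8, 12]
  [11, 11, 26, 28]
W^⊗3:
  [3, 11, 20, 30]
  [4, -3, 12, 16]
  [-1, -8, 7, 11]
  [12, 10, 25, 29]
Key observation: the optimum is the walk 4->1->1->1, with weight 10 + 1 + 1 = 12.
Optimal value attained by: walk 4->1->1->1.
Answer: (W^⊗3)[4][1] = 12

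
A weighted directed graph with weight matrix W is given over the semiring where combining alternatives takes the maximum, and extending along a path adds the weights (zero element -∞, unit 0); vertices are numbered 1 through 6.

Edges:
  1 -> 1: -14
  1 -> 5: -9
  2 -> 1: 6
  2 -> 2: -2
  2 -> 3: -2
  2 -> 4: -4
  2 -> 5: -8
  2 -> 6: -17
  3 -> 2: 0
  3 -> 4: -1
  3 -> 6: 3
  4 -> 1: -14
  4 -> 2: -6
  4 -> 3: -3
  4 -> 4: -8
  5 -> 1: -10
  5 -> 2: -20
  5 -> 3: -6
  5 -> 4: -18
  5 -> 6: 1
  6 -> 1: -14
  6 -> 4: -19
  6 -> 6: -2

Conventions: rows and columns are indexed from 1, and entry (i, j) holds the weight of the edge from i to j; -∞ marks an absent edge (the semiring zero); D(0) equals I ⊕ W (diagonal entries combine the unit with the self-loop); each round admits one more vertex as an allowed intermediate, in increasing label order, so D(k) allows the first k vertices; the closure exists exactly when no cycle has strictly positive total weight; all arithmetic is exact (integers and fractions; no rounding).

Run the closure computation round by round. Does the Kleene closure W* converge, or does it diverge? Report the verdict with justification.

D(0):
  [0, -∞, -∞, -∞, -9, -∞]
  [6, 0, -2, -4, -8, -17]
  [-∞, 0, 0, -1, -∞, 3]
  [-14, -6, -3, 0, -∞, -∞]
  [-10, -20, -6, -18, 0, 1]
  [-14, -∞, -∞, -19, -∞, 0]
D(1):
  [0, -∞, -∞, -∞, -9, -∞]
  [6, 0, -2, -4, -3, -17]
  [-∞, 0, 0, -1, -∞, 3]
  [-14, -6, -3, 0, -23, -∞]
  [-10, -20, -6, -18, 0, 1]
  [-14, -∞, -∞, -19, -23, 0]
D(2):
  [0, -∞, -∞, -∞, -9, -∞]
  [6, 0, -2, -4, -3, -17]
  [6, 0, 0, -1, -3, 3]
  [0, -6, -3, 0, -9, -23]
  [-10, -20, -6, -18, 0, 1]
  [-14, -∞, -∞, -19, -23, 0]
D(3):
  [0, -∞, -∞, -∞, -9, -∞]
  [6, 0, -2, -3, -3, 1]
  [6, 0, 0, -1, -3, 3]
  [3, -3, -3, 0, -6, 0]
  [0, -6, -6, -7, 0, 1]
  [-14, -∞, -∞, -19, -23, 0]
D(4):
  [0, -∞, -∞, -∞, -9, -∞]
  [6, 0, -2, -3, -3, 1]
  [6, 0, 0, -1, -3, 3]
  [3, -3, -3, 0, -6, 0]
  [0, -6, -6, -7, 0, 1]
  [-14, -22, -22, -19, -23, 0]
D(5):
  [0, -15, -15, -16, -9, -8]
  [6, 0, -2, -3, -3, 1]
  [6, 0, 0, -1, -3, 3]
  [3, -3, -3, 0, -6, 0]
  [0, -6, -6, -7, 0, 1]
  [-14, -22, -22, -19, -23, 0]
D(6):
  [0, -15, -15, -16, -9, -8]
  [6, 0, -2, -3, -3, 1]
  [6, 0, 0, -1, -3, 3]
  [3, -3, -3, 0, -6, 0]
  [0, -6, -6, -7, 0, 1]
  [-14, -22, -22, -19, -23, 0]
Key observation: every diagonal entry stays at the unit through all rounds, so no improving cycle exists.
Answer: CONVERGES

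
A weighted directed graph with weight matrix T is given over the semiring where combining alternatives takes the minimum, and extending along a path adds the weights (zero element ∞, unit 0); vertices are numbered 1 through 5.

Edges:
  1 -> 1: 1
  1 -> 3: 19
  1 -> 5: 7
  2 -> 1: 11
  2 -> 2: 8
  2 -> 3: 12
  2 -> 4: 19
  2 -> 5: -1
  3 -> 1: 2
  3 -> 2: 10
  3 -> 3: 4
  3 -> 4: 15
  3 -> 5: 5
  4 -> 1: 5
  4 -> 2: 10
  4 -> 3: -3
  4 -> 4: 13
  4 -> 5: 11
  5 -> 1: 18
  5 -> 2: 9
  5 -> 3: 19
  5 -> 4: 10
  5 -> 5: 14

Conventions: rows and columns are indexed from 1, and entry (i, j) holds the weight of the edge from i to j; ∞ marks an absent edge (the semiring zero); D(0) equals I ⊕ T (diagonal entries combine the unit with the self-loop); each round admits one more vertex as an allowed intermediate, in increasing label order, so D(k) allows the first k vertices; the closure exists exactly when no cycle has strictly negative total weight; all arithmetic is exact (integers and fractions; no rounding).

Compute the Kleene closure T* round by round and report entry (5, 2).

D(0):
  [0, ∞, 19, ∞, 7]
  [11, 0, 12, 19, -1]
  [2, 10, 0, 15, 5]
  [5, 10, -3, 0, 11]
  [18, 9, 19, 10, 0]
D(1):
  [0, ∞, 19, ∞, 7]
  [11, 0, 12, 19, -1]
  [2, 10, 0, 15, 5]
  [5, 10, -3, 0, 11]
  [18, 9, 19, 10, 0]
D(2):
  [0, ∞, 19, ∞, 7]
  [11, 0, 12, 19, -1]
  [2, 10, 0, 15, 5]
  [5, 10, -3, 0, 9]
  [18, 9, 19, 10, 0]
D(3):
  [0, 29, 19, 34, 7]
  [11, 0, 12, 19, -1]
  [2, 10, 0, 15, 5]
  [-1, 7, -3, 0, 2]
  [18, 9, 19, 10, 0]
D(4):
  [0, 29, 19, 34, 7]
  [11, 0, 12, 19, -1]
  [2, 10, 0, 15, 5]
  [-1, 7, -3, 0, 2]
  [9, 9, 7, 10, 0]
D(5):
  [0, 16, 14, 17, 7]
  [8, 0, 6, 9, -1]
  [2, 10, 0, 15, 5]
  [-1, 7, -3, 0, 2]
  [9, 9, 7, 10, 0]
Answer: T*[5][2] = 9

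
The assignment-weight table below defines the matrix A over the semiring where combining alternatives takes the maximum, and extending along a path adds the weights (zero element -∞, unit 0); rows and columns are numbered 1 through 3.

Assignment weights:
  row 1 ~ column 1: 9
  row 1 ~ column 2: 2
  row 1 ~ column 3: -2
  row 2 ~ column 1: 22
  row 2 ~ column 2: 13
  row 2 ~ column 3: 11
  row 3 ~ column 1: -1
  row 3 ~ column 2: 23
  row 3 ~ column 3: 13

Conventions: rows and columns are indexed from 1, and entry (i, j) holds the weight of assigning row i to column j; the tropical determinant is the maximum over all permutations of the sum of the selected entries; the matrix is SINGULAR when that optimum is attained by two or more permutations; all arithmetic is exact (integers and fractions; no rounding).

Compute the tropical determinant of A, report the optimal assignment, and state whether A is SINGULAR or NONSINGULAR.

σ = (1, 2, 3): 9 + 13 + 13 = 35
σ = (1, 3, 2): 9 + 11 + 23 = 43
σ = (2, 1, 3): 2 + 22 + 13 = 37
σ = (2, 3, 1): 2 + 11 + (-1) = 12
σ = (3, 1, 2): (-2) + 22 + 23 = 43
σ = (3, 2, 1): (-2) + 13 + (-1) = 10
Optimal value attained by: σ = (1, 3, 2).
Answer: det⊕(A) = 43; verdict: SINGULAR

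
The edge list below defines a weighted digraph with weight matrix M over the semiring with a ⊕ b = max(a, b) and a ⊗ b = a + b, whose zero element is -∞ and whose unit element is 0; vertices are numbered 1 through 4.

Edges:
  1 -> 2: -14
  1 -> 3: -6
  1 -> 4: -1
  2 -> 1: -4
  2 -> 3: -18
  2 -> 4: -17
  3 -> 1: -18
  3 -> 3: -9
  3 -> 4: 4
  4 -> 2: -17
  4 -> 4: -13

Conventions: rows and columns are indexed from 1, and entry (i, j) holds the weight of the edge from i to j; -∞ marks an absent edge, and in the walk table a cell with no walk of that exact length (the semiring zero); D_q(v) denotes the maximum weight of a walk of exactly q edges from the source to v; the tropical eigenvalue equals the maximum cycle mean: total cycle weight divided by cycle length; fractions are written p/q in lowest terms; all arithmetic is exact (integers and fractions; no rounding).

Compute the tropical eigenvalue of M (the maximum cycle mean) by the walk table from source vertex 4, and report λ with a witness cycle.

q=0: [-∞, -∞, -∞, 0]
q=1: [-∞, -17, -∞, -13]
q=2: [-21, -30, -35, -26]
q=3: [-34, -35, -27, -22]
q=4: [-39, -39, -36, -23]
Optimal cycle mean attained by: cycle 1->3->4->2->1, total (-6) + 4 + (-17) + (-4), length 4.
Answer: λ = -23/4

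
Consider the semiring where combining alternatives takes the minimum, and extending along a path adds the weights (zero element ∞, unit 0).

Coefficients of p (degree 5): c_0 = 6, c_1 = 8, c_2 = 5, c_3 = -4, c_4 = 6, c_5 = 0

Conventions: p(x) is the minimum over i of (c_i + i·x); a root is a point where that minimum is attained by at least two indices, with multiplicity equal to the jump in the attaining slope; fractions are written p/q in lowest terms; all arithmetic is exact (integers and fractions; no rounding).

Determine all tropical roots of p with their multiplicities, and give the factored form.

hull edge (i=0, c=6) to (i=3, c=-4): slope -10/3, span 3
hull edge (i=3, c=-4) to (i=5, c=0): slope 2, span 2
Factored form: p(x) = 0 ⊗ (x ⊕ (-2)) ⊗ (x ⊕ (-2)) ⊗ (x ⊕ 10/3) ⊗ (x ⊕ 10/3) ⊗ (x ⊕ 10/3)
Answer: roots = -2 (mult 2), 10/3 (mult 3)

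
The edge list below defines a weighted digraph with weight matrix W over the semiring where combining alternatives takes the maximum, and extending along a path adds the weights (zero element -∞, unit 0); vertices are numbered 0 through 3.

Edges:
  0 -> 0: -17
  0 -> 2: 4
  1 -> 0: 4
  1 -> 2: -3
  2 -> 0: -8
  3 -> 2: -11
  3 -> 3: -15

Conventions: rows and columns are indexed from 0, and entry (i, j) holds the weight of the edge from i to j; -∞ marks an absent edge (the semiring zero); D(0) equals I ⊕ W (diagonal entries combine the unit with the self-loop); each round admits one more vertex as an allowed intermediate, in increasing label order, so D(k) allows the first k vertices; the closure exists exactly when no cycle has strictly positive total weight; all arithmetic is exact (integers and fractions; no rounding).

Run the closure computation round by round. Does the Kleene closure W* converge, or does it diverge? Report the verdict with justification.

D(0):
  [0, -∞, 4, -∞]
  [4, 0, -3, -∞]
  [-8, -∞, 0, -∞]
  [-∞, -∞, -11, 0]
D(1):
  [0, -∞, 4, -∞]
  [4, 0, 8, -∞]
  [-8, -∞, 0, -∞]
  [-∞, -∞, -11, 0]
D(2):
  [0, -∞, 4, -∞]
  [4, 0, 8, -∞]
  [-8, -∞, 0, -∞]
  [-∞, -∞, -11, 0]
D(3):
  [0, -∞, 4, -∞]
  [4, 0, 8, -∞]
  [-8, -∞, 0, -∞]
  [-19, -∞, -11, 0]
D(4):
  [0, -∞, 4, -∞]
  [4, 0, 8, -∞]
  [-8, -∞, 0, -∞]
  [-19, -∞, -11, 0]
Key observation: every diagonal entry stays at the unit through all rounds, so no improving cycle exists.
Answer: CONVERGES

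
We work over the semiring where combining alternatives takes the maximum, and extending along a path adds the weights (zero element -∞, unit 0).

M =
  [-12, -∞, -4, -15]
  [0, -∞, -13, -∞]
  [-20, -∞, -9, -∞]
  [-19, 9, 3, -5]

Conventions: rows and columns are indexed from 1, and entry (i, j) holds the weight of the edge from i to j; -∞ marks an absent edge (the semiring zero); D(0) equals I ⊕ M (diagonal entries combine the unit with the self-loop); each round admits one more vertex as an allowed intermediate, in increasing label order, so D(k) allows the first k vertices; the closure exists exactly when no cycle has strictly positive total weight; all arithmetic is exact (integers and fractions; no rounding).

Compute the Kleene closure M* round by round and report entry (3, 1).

D(0):
  [0, -∞, -4, -15]
  [0, 0, -13, -∞]
  [-20, -∞, 0, -∞]
  [-19, 9, 3, 0]
D(1):
  [0, -∞, -4, -15]
  [0, 0, -4, -15]
  [-20, -∞, 0, -35]
  [-19, 9, 3, 0]
D(2):
  [0, -∞, -4, -15]
  [0, 0, -4, -15]
  [-20, -∞, 0, -35]
  [9, 9, 5, 0]
D(3):
  [0, -∞, -4, -15]
  [0, 0, -4, -15]
  [-20, -∞, 0, -35]
  [9, 9, 5, 0]
D(4):
  [0, -6, -4, -15]
  [0, 0, -4, -15]
  [-20, -26, 0, -35]
  [9, 9, 5, 0]
Answer: M*[3][1] = -20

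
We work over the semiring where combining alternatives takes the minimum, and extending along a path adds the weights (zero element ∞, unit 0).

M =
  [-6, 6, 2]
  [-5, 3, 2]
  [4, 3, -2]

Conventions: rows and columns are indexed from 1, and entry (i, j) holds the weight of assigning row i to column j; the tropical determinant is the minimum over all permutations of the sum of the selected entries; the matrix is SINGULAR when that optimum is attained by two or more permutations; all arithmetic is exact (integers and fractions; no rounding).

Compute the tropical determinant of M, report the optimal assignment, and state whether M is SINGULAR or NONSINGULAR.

σ = (1, 2, 3): (-6) + 3 + (-2) = -5
σ = (1, 3, 2): (-6) + 2 + 3 = -1
σ = (2, 1, 3): 6 + (-5) + (-2) = -1
σ = (2, 3, 1): 6 + 2 + 4 = 12
σ = (3, 1, 2): 2 + (-5) + 3 = 0
σ = (3, 2, 1): 2 + 3 + 4 = 9
Optimal value attained by: σ = (1, 2, 3).
Answer: det⊕(M) = -5; verdict: NONSINGULAR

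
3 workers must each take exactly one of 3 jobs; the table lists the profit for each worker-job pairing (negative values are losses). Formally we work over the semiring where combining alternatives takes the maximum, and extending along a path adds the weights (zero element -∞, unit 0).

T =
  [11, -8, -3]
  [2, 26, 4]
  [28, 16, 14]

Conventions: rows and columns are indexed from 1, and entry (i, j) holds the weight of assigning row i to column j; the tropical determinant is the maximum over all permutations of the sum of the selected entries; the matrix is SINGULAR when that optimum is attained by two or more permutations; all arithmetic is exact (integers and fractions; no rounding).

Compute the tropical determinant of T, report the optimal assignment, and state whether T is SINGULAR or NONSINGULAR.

σ = (1, 2, 3): 11 + 26 + 14 = 51
σ = (1, 3, 2): 11 + 4 + 16 = 31
σ = (2, 1, 3): (-8) + 2 + 14 = 8
σ = (2, 3, 1): (-8) + 4 + 28 = 24
σ = (3, 1, 2): (-3) + 2 + 16 = 15
σ = (3, 2, 1): (-3) + 26 + 28 = 51
Optimal value attained by: σ = (1, 2, 3).
Answer: det⊕(T) = 51; verdict: SINGULAR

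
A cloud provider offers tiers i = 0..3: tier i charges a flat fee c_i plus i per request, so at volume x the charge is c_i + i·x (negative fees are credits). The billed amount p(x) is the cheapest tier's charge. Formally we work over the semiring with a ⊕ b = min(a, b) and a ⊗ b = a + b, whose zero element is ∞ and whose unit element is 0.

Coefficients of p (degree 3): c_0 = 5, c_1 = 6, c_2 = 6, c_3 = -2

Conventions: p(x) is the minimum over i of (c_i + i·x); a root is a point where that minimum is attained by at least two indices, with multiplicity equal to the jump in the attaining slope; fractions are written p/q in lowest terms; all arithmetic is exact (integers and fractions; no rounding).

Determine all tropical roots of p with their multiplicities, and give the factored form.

hull edge (i=0, c=5) to (i=3, c=-2): slope -7/3, span 3
Factored form: p(x) = -2 ⊗ (x ⊕ 7/3) ⊗ (x ⊕ 7/3) ⊗ (x ⊕ 7/3)
Answer: roots = 7/3 (mult 3)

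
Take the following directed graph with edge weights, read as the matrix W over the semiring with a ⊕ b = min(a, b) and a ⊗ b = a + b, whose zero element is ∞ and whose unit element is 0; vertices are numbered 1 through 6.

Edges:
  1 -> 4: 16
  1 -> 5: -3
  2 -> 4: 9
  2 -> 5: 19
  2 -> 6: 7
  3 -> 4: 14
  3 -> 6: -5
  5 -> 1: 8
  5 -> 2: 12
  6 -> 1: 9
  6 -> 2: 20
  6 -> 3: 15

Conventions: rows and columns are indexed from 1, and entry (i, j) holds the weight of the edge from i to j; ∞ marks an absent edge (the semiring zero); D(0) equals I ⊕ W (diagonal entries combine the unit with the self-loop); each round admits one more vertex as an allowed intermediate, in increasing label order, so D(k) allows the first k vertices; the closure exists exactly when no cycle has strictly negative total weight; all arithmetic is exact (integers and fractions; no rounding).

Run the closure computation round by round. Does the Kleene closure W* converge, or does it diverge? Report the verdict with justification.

D(0):
  [0, ∞, ∞, 16, -3, ∞]
  [∞, 0, ∞, 9, 19, 7]
  [∞, ∞, 0, 14, ∞, -5]
  [∞, ∞, ∞, 0, ∞, ∞]
  [8, 12, ∞, ∞, 0, ∞]
  [9, 20, 15, ∞, ∞, 0]
D(1):
  [0, ∞, ∞, 16, -3, ∞]
  [∞, 0, ∞, 9, 19, 7]
  [∞, ∞, 0, 14, ∞, -5]
  [∞, ∞, ∞, 0, ∞, ∞]
  [8, 12, ∞, 24, 0, ∞]
  [9, 20, 15, 25, 6, 0]
D(2):
  [0, ∞, ∞, 16, -3, ∞]
  [∞, 0, ∞, 9, 19, 7]
  [∞, ∞, 0, 14, ∞, -5]
  [∞, ∞, ∞, 0, ∞, ∞]
  [8, 12, ∞, 21, 0, 19]
  [9, 20, 15, 25, 6, 0]
D(3):
  [0, ∞, ∞, 16, -3, ∞]
  [∞, 0, ∞, 9, 19, 7]
  [∞, ∞, 0, 14, ∞, -5]
  [∞, ∞, ∞, 0, ∞, ∞]
  [8, 12, ∞, 21, 0, 19]
  [9, 20, 15, 25, 6, 0]
D(4):
  [0, ∞, ∞, 16, -3, ∞]
  [∞, 0, ∞, 9, 19, 7]
  [∞, ∞, 0, 14, ∞, -5]
  [∞, ∞, ∞, 0, ∞, ∞]
  [8, 12, ∞, 21, 0, 19]
  [9, 20, 15, 25, 6, 0]
D(5):
  [0, 9, ∞, 16, -3, 16]
  [27, 0, ∞, 9, 19, 7]
  [∞, ∞, 0, 14, ∞, -5]
  [∞, ∞, ∞, 0, ∞, ∞]
  [8, 12, ∞, 21, 0, 19]
  [9, 18, 15, 25, 6, 0]
D(6):
  [0, 9, 31, 16, -3, 16]
  [16, 0, 22, 9, 13, 7]
  [4, 13, 0, 14, 1, -5]
  [∞, ∞, ∞, 0, ∞, ∞]
  [8, 12, 34, 21, 0, 19]
  [9, 18, 15, 25, 6, 0]
Key observation: every diagonal entry stays at the unit through all rounds, so no improving cycle exists.
Answer: CONVERGES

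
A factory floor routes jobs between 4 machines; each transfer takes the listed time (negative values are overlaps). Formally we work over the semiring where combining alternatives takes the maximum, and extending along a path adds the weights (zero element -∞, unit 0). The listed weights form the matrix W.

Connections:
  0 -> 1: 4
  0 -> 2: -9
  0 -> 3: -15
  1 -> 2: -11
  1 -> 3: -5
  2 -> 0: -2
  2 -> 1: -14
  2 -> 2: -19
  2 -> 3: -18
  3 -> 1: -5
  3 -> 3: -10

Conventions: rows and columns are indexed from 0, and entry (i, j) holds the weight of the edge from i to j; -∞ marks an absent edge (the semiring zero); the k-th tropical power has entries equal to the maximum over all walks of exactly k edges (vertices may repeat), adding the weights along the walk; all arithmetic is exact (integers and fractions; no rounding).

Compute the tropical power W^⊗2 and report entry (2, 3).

W^⊗2:
  [-11, -20, -7, -1]
  [-13, -10, -30, -15]
  [-21, 2, -11, -17]
  [-∞, -15, -16, -10]
Key observation: the optimum is the walk 2->0->3, with weight (-2) + (-15) = -17.
Optimal value attained by: walk 2->0->3.
Answer: (W^⊗2)[2][3] = -17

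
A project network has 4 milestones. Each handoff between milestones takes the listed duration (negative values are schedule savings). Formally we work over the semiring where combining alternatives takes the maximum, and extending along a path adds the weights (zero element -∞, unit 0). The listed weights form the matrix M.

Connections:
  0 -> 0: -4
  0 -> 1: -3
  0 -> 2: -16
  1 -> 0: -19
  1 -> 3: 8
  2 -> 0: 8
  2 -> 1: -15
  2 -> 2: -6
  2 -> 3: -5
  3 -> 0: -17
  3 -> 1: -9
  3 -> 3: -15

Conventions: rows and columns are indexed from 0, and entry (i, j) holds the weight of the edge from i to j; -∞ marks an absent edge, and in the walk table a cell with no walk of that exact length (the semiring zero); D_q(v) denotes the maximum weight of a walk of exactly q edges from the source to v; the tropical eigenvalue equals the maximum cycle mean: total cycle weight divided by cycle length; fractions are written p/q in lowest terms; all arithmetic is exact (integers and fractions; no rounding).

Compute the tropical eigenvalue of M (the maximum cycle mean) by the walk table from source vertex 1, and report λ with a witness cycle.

q=0: [-∞, 0, -∞, -∞]
q=1: [-19, -∞, -∞, 8]
q=2: [-9, -1, -35, -7]
q=3: [-13, -12, -25, 7]
q=4: [-10, -2, -29, -4]
Optimal cycle mean attained by: cycle 1->3->1, total 8 + (-9), length 2.
Answer: λ = -1/2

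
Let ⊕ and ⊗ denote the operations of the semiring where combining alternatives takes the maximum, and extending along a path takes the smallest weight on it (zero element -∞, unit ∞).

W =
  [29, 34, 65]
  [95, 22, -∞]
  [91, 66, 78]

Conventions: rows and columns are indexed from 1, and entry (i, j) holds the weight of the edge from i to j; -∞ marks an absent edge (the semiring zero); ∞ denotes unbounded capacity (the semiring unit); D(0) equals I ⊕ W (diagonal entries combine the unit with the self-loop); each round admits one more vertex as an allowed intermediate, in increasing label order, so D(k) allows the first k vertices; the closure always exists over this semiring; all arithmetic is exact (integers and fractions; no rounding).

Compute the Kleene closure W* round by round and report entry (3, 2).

D(0):
  [∞, 34, 65]
  [95, ∞, -∞]
  [91, 66, ∞]
D(1):
  [∞, 34, 65]
  [95, ∞, 65]
  [91, 66, ∞]
D(2):
  [∞, 34, 65]
  [95, ∞, 65]
  [91, 66, ∞]
D(3):
  [∞, 65, 65]
  [95, ∞, 65]
  [91, 66, ∞]
Answer: W*[3][2] = 66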